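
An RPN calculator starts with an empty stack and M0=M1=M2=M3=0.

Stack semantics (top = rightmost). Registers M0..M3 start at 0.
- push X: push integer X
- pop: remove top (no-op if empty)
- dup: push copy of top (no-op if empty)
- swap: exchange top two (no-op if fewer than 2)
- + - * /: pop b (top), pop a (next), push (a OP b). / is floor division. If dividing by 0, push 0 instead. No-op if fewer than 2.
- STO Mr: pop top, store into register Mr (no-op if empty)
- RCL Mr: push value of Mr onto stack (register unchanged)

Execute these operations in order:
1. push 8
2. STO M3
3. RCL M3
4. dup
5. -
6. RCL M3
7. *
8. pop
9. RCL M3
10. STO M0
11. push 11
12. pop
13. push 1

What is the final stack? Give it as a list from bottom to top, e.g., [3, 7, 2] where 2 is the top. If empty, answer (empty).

Answer: [1]

Derivation:
After op 1 (push 8): stack=[8] mem=[0,0,0,0]
After op 2 (STO M3): stack=[empty] mem=[0,0,0,8]
After op 3 (RCL M3): stack=[8] mem=[0,0,0,8]
After op 4 (dup): stack=[8,8] mem=[0,0,0,8]
After op 5 (-): stack=[0] mem=[0,0,0,8]
After op 6 (RCL M3): stack=[0,8] mem=[0,0,0,8]
After op 7 (*): stack=[0] mem=[0,0,0,8]
After op 8 (pop): stack=[empty] mem=[0,0,0,8]
After op 9 (RCL M3): stack=[8] mem=[0,0,0,8]
After op 10 (STO M0): stack=[empty] mem=[8,0,0,8]
After op 11 (push 11): stack=[11] mem=[8,0,0,8]
After op 12 (pop): stack=[empty] mem=[8,0,0,8]
After op 13 (push 1): stack=[1] mem=[8,0,0,8]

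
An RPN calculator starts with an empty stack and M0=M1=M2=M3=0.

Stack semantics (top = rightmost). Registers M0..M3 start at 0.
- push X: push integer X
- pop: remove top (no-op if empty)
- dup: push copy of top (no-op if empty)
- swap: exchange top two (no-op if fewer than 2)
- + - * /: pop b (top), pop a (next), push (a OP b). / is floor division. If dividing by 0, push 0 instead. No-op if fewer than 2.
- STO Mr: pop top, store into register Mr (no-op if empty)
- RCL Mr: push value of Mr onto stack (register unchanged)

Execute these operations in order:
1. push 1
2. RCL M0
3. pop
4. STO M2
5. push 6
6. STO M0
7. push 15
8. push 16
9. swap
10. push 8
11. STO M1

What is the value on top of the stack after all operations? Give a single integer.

Answer: 15

Derivation:
After op 1 (push 1): stack=[1] mem=[0,0,0,0]
After op 2 (RCL M0): stack=[1,0] mem=[0,0,0,0]
After op 3 (pop): stack=[1] mem=[0,0,0,0]
After op 4 (STO M2): stack=[empty] mem=[0,0,1,0]
After op 5 (push 6): stack=[6] mem=[0,0,1,0]
After op 6 (STO M0): stack=[empty] mem=[6,0,1,0]
After op 7 (push 15): stack=[15] mem=[6,0,1,0]
After op 8 (push 16): stack=[15,16] mem=[6,0,1,0]
After op 9 (swap): stack=[16,15] mem=[6,0,1,0]
After op 10 (push 8): stack=[16,15,8] mem=[6,0,1,0]
After op 11 (STO M1): stack=[16,15] mem=[6,8,1,0]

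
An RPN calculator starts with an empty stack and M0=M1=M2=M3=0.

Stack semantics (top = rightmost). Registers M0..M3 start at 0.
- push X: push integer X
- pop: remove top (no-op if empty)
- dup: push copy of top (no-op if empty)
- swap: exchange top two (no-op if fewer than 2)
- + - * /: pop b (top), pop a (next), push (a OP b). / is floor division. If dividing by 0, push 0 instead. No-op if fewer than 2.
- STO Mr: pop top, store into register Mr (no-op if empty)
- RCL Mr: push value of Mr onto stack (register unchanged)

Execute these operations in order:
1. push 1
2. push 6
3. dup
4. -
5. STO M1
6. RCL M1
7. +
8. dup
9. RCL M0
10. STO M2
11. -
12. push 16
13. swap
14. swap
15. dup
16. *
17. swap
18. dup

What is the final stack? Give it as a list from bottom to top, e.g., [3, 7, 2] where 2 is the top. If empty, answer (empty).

After op 1 (push 1): stack=[1] mem=[0,0,0,0]
After op 2 (push 6): stack=[1,6] mem=[0,0,0,0]
After op 3 (dup): stack=[1,6,6] mem=[0,0,0,0]
After op 4 (-): stack=[1,0] mem=[0,0,0,0]
After op 5 (STO M1): stack=[1] mem=[0,0,0,0]
After op 6 (RCL M1): stack=[1,0] mem=[0,0,0,0]
After op 7 (+): stack=[1] mem=[0,0,0,0]
After op 8 (dup): stack=[1,1] mem=[0,0,0,0]
After op 9 (RCL M0): stack=[1,1,0] mem=[0,0,0,0]
After op 10 (STO M2): stack=[1,1] mem=[0,0,0,0]
After op 11 (-): stack=[0] mem=[0,0,0,0]
After op 12 (push 16): stack=[0,16] mem=[0,0,0,0]
After op 13 (swap): stack=[16,0] mem=[0,0,0,0]
After op 14 (swap): stack=[0,16] mem=[0,0,0,0]
After op 15 (dup): stack=[0,16,16] mem=[0,0,0,0]
After op 16 (*): stack=[0,256] mem=[0,0,0,0]
After op 17 (swap): stack=[256,0] mem=[0,0,0,0]
After op 18 (dup): stack=[256,0,0] mem=[0,0,0,0]

Answer: [256, 0, 0]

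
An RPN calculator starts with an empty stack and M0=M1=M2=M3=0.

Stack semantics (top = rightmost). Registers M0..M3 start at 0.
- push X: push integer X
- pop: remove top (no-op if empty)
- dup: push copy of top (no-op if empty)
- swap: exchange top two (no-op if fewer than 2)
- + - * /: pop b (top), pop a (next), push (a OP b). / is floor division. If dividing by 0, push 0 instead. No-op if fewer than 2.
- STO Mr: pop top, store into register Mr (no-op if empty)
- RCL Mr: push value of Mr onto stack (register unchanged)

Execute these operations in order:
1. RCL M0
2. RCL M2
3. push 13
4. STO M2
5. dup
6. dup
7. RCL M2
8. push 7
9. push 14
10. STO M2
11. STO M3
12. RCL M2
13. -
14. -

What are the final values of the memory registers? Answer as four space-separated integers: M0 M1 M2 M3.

After op 1 (RCL M0): stack=[0] mem=[0,0,0,0]
After op 2 (RCL M2): stack=[0,0] mem=[0,0,0,0]
After op 3 (push 13): stack=[0,0,13] mem=[0,0,0,0]
After op 4 (STO M2): stack=[0,0] mem=[0,0,13,0]
After op 5 (dup): stack=[0,0,0] mem=[0,0,13,0]
After op 6 (dup): stack=[0,0,0,0] mem=[0,0,13,0]
After op 7 (RCL M2): stack=[0,0,0,0,13] mem=[0,0,13,0]
After op 8 (push 7): stack=[0,0,0,0,13,7] mem=[0,0,13,0]
After op 9 (push 14): stack=[0,0,0,0,13,7,14] mem=[0,0,13,0]
After op 10 (STO M2): stack=[0,0,0,0,13,7] mem=[0,0,14,0]
After op 11 (STO M3): stack=[0,0,0,0,13] mem=[0,0,14,7]
After op 12 (RCL M2): stack=[0,0,0,0,13,14] mem=[0,0,14,7]
After op 13 (-): stack=[0,0,0,0,-1] mem=[0,0,14,7]
After op 14 (-): stack=[0,0,0,1] mem=[0,0,14,7]

Answer: 0 0 14 7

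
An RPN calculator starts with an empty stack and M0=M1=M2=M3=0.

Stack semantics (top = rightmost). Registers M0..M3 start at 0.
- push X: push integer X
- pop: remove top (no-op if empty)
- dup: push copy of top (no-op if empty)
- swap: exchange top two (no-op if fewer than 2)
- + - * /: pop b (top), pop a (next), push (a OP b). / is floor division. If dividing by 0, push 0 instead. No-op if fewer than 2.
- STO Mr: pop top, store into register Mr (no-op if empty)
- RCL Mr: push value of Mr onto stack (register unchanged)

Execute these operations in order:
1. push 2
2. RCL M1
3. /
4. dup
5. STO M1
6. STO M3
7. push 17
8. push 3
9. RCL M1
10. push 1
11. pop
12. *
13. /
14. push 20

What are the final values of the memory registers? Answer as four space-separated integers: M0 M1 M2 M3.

Answer: 0 0 0 0

Derivation:
After op 1 (push 2): stack=[2] mem=[0,0,0,0]
After op 2 (RCL M1): stack=[2,0] mem=[0,0,0,0]
After op 3 (/): stack=[0] mem=[0,0,0,0]
After op 4 (dup): stack=[0,0] mem=[0,0,0,0]
After op 5 (STO M1): stack=[0] mem=[0,0,0,0]
After op 6 (STO M3): stack=[empty] mem=[0,0,0,0]
After op 7 (push 17): stack=[17] mem=[0,0,0,0]
After op 8 (push 3): stack=[17,3] mem=[0,0,0,0]
After op 9 (RCL M1): stack=[17,3,0] mem=[0,0,0,0]
After op 10 (push 1): stack=[17,3,0,1] mem=[0,0,0,0]
After op 11 (pop): stack=[17,3,0] mem=[0,0,0,0]
After op 12 (*): stack=[17,0] mem=[0,0,0,0]
After op 13 (/): stack=[0] mem=[0,0,0,0]
After op 14 (push 20): stack=[0,20] mem=[0,0,0,0]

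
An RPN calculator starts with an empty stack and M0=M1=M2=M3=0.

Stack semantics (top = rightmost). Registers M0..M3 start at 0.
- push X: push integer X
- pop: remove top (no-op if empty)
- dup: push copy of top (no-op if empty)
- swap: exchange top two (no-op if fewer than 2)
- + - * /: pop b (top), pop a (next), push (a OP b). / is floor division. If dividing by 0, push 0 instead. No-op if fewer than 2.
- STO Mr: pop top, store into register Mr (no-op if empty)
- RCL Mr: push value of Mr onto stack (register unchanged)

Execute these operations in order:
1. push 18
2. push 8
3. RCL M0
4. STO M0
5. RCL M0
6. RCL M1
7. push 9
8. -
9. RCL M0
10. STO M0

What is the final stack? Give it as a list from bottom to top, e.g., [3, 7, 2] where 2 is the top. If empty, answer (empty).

After op 1 (push 18): stack=[18] mem=[0,0,0,0]
After op 2 (push 8): stack=[18,8] mem=[0,0,0,0]
After op 3 (RCL M0): stack=[18,8,0] mem=[0,0,0,0]
After op 4 (STO M0): stack=[18,8] mem=[0,0,0,0]
After op 5 (RCL M0): stack=[18,8,0] mem=[0,0,0,0]
After op 6 (RCL M1): stack=[18,8,0,0] mem=[0,0,0,0]
After op 7 (push 9): stack=[18,8,0,0,9] mem=[0,0,0,0]
After op 8 (-): stack=[18,8,0,-9] mem=[0,0,0,0]
After op 9 (RCL M0): stack=[18,8,0,-9,0] mem=[0,0,0,0]
After op 10 (STO M0): stack=[18,8,0,-9] mem=[0,0,0,0]

Answer: [18, 8, 0, -9]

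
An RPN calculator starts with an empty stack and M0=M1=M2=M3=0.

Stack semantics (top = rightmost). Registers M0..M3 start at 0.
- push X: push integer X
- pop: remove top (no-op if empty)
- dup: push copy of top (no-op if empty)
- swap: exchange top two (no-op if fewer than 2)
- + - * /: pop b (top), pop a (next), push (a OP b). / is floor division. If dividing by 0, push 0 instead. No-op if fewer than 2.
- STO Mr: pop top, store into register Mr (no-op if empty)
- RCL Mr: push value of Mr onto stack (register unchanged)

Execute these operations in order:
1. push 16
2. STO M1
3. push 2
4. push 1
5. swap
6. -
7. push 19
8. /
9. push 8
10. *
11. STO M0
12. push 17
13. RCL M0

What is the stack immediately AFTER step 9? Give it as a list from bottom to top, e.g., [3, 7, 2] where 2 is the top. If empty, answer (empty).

After op 1 (push 16): stack=[16] mem=[0,0,0,0]
After op 2 (STO M1): stack=[empty] mem=[0,16,0,0]
After op 3 (push 2): stack=[2] mem=[0,16,0,0]
After op 4 (push 1): stack=[2,1] mem=[0,16,0,0]
After op 5 (swap): stack=[1,2] mem=[0,16,0,0]
After op 6 (-): stack=[-1] mem=[0,16,0,0]
After op 7 (push 19): stack=[-1,19] mem=[0,16,0,0]
After op 8 (/): stack=[-1] mem=[0,16,0,0]
After op 9 (push 8): stack=[-1,8] mem=[0,16,0,0]

[-1, 8]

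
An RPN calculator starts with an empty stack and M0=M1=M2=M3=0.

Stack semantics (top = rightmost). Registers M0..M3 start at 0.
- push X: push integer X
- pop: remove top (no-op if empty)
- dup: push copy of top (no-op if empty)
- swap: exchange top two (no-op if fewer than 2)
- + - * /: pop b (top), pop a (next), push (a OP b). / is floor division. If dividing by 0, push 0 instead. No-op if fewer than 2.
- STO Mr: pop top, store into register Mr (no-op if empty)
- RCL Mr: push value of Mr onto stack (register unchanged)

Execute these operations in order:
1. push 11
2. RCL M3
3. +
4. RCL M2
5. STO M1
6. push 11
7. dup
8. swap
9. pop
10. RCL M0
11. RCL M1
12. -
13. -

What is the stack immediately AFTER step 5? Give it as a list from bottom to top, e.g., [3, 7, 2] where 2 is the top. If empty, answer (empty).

After op 1 (push 11): stack=[11] mem=[0,0,0,0]
After op 2 (RCL M3): stack=[11,0] mem=[0,0,0,0]
After op 3 (+): stack=[11] mem=[0,0,0,0]
After op 4 (RCL M2): stack=[11,0] mem=[0,0,0,0]
After op 5 (STO M1): stack=[11] mem=[0,0,0,0]

[11]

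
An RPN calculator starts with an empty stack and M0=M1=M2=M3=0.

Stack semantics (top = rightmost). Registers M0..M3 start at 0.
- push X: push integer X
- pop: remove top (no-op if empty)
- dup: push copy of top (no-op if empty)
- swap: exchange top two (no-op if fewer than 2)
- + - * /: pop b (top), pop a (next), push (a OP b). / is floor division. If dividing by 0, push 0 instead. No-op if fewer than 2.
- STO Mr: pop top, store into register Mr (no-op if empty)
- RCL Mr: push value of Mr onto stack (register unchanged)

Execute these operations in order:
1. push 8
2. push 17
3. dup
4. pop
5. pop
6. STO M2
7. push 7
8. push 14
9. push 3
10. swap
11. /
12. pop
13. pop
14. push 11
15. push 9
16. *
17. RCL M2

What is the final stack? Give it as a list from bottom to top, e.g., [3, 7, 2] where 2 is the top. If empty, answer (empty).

After op 1 (push 8): stack=[8] mem=[0,0,0,0]
After op 2 (push 17): stack=[8,17] mem=[0,0,0,0]
After op 3 (dup): stack=[8,17,17] mem=[0,0,0,0]
After op 4 (pop): stack=[8,17] mem=[0,0,0,0]
After op 5 (pop): stack=[8] mem=[0,0,0,0]
After op 6 (STO M2): stack=[empty] mem=[0,0,8,0]
After op 7 (push 7): stack=[7] mem=[0,0,8,0]
After op 8 (push 14): stack=[7,14] mem=[0,0,8,0]
After op 9 (push 3): stack=[7,14,3] mem=[0,0,8,0]
After op 10 (swap): stack=[7,3,14] mem=[0,0,8,0]
After op 11 (/): stack=[7,0] mem=[0,0,8,0]
After op 12 (pop): stack=[7] mem=[0,0,8,0]
After op 13 (pop): stack=[empty] mem=[0,0,8,0]
After op 14 (push 11): stack=[11] mem=[0,0,8,0]
After op 15 (push 9): stack=[11,9] mem=[0,0,8,0]
After op 16 (*): stack=[99] mem=[0,0,8,0]
After op 17 (RCL M2): stack=[99,8] mem=[0,0,8,0]

Answer: [99, 8]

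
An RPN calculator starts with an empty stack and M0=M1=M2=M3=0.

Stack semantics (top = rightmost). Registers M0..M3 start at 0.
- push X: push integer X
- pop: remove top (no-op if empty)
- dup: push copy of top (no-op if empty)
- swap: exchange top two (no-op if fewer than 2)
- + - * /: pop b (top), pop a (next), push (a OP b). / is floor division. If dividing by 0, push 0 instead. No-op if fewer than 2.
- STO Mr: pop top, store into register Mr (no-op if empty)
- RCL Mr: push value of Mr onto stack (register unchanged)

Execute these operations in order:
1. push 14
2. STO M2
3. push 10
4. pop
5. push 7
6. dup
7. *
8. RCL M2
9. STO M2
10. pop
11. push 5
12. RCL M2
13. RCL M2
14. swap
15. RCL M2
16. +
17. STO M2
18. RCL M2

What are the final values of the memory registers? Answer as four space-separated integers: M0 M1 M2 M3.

Answer: 0 0 28 0

Derivation:
After op 1 (push 14): stack=[14] mem=[0,0,0,0]
After op 2 (STO M2): stack=[empty] mem=[0,0,14,0]
After op 3 (push 10): stack=[10] mem=[0,0,14,0]
After op 4 (pop): stack=[empty] mem=[0,0,14,0]
After op 5 (push 7): stack=[7] mem=[0,0,14,0]
After op 6 (dup): stack=[7,7] mem=[0,0,14,0]
After op 7 (*): stack=[49] mem=[0,0,14,0]
After op 8 (RCL M2): stack=[49,14] mem=[0,0,14,0]
After op 9 (STO M2): stack=[49] mem=[0,0,14,0]
After op 10 (pop): stack=[empty] mem=[0,0,14,0]
After op 11 (push 5): stack=[5] mem=[0,0,14,0]
After op 12 (RCL M2): stack=[5,14] mem=[0,0,14,0]
After op 13 (RCL M2): stack=[5,14,14] mem=[0,0,14,0]
After op 14 (swap): stack=[5,14,14] mem=[0,0,14,0]
After op 15 (RCL M2): stack=[5,14,14,14] mem=[0,0,14,0]
After op 16 (+): stack=[5,14,28] mem=[0,0,14,0]
After op 17 (STO M2): stack=[5,14] mem=[0,0,28,0]
After op 18 (RCL M2): stack=[5,14,28] mem=[0,0,28,0]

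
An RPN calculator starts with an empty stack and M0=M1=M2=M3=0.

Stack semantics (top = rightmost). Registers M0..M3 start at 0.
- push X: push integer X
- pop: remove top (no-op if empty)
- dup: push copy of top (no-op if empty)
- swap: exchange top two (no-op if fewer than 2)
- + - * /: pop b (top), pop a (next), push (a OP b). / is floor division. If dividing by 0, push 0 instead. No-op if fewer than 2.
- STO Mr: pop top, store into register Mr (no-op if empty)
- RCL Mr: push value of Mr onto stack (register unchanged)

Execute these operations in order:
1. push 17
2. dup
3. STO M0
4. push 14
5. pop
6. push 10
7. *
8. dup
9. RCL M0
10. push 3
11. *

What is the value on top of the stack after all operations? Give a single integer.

Answer: 51

Derivation:
After op 1 (push 17): stack=[17] mem=[0,0,0,0]
After op 2 (dup): stack=[17,17] mem=[0,0,0,0]
After op 3 (STO M0): stack=[17] mem=[17,0,0,0]
After op 4 (push 14): stack=[17,14] mem=[17,0,0,0]
After op 5 (pop): stack=[17] mem=[17,0,0,0]
After op 6 (push 10): stack=[17,10] mem=[17,0,0,0]
After op 7 (*): stack=[170] mem=[17,0,0,0]
After op 8 (dup): stack=[170,170] mem=[17,0,0,0]
After op 9 (RCL M0): stack=[170,170,17] mem=[17,0,0,0]
After op 10 (push 3): stack=[170,170,17,3] mem=[17,0,0,0]
After op 11 (*): stack=[170,170,51] mem=[17,0,0,0]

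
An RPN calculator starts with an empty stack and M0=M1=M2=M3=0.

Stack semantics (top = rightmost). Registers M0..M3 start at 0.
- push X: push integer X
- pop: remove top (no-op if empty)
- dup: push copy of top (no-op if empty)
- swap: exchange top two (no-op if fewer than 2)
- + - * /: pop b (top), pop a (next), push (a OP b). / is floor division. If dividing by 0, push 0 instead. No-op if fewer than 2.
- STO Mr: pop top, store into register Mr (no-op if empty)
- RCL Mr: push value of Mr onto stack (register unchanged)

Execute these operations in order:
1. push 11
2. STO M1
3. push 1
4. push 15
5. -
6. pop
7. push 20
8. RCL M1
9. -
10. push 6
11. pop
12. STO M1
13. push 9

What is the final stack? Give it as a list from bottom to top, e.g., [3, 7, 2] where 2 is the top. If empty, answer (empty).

Answer: [9]

Derivation:
After op 1 (push 11): stack=[11] mem=[0,0,0,0]
After op 2 (STO M1): stack=[empty] mem=[0,11,0,0]
After op 3 (push 1): stack=[1] mem=[0,11,0,0]
After op 4 (push 15): stack=[1,15] mem=[0,11,0,0]
After op 5 (-): stack=[-14] mem=[0,11,0,0]
After op 6 (pop): stack=[empty] mem=[0,11,0,0]
After op 7 (push 20): stack=[20] mem=[0,11,0,0]
After op 8 (RCL M1): stack=[20,11] mem=[0,11,0,0]
After op 9 (-): stack=[9] mem=[0,11,0,0]
After op 10 (push 6): stack=[9,6] mem=[0,11,0,0]
After op 11 (pop): stack=[9] mem=[0,11,0,0]
After op 12 (STO M1): stack=[empty] mem=[0,9,0,0]
After op 13 (push 9): stack=[9] mem=[0,9,0,0]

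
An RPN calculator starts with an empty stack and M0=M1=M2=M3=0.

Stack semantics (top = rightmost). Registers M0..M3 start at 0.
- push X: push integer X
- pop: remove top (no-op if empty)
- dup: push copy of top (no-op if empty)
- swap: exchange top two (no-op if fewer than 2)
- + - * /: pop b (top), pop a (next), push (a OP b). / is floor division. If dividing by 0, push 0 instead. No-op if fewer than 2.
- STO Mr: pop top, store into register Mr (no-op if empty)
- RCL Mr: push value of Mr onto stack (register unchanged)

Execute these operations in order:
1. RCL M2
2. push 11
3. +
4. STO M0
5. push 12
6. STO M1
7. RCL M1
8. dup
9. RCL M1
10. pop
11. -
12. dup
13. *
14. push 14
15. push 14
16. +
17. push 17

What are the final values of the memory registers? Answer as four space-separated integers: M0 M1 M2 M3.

After op 1 (RCL M2): stack=[0] mem=[0,0,0,0]
After op 2 (push 11): stack=[0,11] mem=[0,0,0,0]
After op 3 (+): stack=[11] mem=[0,0,0,0]
After op 4 (STO M0): stack=[empty] mem=[11,0,0,0]
After op 5 (push 12): stack=[12] mem=[11,0,0,0]
After op 6 (STO M1): stack=[empty] mem=[11,12,0,0]
After op 7 (RCL M1): stack=[12] mem=[11,12,0,0]
After op 8 (dup): stack=[12,12] mem=[11,12,0,0]
After op 9 (RCL M1): stack=[12,12,12] mem=[11,12,0,0]
After op 10 (pop): stack=[12,12] mem=[11,12,0,0]
After op 11 (-): stack=[0] mem=[11,12,0,0]
After op 12 (dup): stack=[0,0] mem=[11,12,0,0]
After op 13 (*): stack=[0] mem=[11,12,0,0]
After op 14 (push 14): stack=[0,14] mem=[11,12,0,0]
After op 15 (push 14): stack=[0,14,14] mem=[11,12,0,0]
After op 16 (+): stack=[0,28] mem=[11,12,0,0]
After op 17 (push 17): stack=[0,28,17] mem=[11,12,0,0]

Answer: 11 12 0 0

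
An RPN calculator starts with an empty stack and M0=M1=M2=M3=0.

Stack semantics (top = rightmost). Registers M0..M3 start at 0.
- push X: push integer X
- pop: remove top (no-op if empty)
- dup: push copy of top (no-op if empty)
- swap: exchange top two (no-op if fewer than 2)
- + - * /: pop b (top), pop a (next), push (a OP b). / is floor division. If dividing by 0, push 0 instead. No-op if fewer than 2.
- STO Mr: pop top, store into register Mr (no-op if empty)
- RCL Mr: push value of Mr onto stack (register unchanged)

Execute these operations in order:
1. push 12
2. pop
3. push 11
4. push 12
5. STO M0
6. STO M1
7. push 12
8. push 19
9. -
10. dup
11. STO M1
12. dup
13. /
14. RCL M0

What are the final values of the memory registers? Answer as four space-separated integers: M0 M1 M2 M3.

After op 1 (push 12): stack=[12] mem=[0,0,0,0]
After op 2 (pop): stack=[empty] mem=[0,0,0,0]
After op 3 (push 11): stack=[11] mem=[0,0,0,0]
After op 4 (push 12): stack=[11,12] mem=[0,0,0,0]
After op 5 (STO M0): stack=[11] mem=[12,0,0,0]
After op 6 (STO M1): stack=[empty] mem=[12,11,0,0]
After op 7 (push 12): stack=[12] mem=[12,11,0,0]
After op 8 (push 19): stack=[12,19] mem=[12,11,0,0]
After op 9 (-): stack=[-7] mem=[12,11,0,0]
After op 10 (dup): stack=[-7,-7] mem=[12,11,0,0]
After op 11 (STO M1): stack=[-7] mem=[12,-7,0,0]
After op 12 (dup): stack=[-7,-7] mem=[12,-7,0,0]
After op 13 (/): stack=[1] mem=[12,-7,0,0]
After op 14 (RCL M0): stack=[1,12] mem=[12,-7,0,0]

Answer: 12 -7 0 0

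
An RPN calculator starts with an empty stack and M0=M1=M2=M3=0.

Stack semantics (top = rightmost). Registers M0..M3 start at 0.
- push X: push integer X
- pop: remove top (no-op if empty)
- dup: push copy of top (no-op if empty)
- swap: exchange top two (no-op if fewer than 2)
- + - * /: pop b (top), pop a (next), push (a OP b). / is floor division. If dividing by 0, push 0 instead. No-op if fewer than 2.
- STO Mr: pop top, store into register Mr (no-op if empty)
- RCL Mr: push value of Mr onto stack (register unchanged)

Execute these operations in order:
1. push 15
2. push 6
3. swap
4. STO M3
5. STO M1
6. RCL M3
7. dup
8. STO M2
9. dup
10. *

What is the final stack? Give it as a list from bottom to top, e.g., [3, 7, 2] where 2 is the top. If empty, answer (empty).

Answer: [225]

Derivation:
After op 1 (push 15): stack=[15] mem=[0,0,0,0]
After op 2 (push 6): stack=[15,6] mem=[0,0,0,0]
After op 3 (swap): stack=[6,15] mem=[0,0,0,0]
After op 4 (STO M3): stack=[6] mem=[0,0,0,15]
After op 5 (STO M1): stack=[empty] mem=[0,6,0,15]
After op 6 (RCL M3): stack=[15] mem=[0,6,0,15]
After op 7 (dup): stack=[15,15] mem=[0,6,0,15]
After op 8 (STO M2): stack=[15] mem=[0,6,15,15]
After op 9 (dup): stack=[15,15] mem=[0,6,15,15]
After op 10 (*): stack=[225] mem=[0,6,15,15]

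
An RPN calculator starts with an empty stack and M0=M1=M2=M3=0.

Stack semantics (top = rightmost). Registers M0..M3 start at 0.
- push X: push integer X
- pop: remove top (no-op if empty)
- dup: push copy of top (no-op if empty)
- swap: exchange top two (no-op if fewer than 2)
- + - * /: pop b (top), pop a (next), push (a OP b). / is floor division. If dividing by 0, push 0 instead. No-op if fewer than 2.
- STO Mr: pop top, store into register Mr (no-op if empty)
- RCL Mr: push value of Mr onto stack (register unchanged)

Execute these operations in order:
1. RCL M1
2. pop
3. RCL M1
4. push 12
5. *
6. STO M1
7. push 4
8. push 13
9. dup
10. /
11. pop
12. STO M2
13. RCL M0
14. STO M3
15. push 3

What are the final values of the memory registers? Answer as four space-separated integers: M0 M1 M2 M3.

After op 1 (RCL M1): stack=[0] mem=[0,0,0,0]
After op 2 (pop): stack=[empty] mem=[0,0,0,0]
After op 3 (RCL M1): stack=[0] mem=[0,0,0,0]
After op 4 (push 12): stack=[0,12] mem=[0,0,0,0]
After op 5 (*): stack=[0] mem=[0,0,0,0]
After op 6 (STO M1): stack=[empty] mem=[0,0,0,0]
After op 7 (push 4): stack=[4] mem=[0,0,0,0]
After op 8 (push 13): stack=[4,13] mem=[0,0,0,0]
After op 9 (dup): stack=[4,13,13] mem=[0,0,0,0]
After op 10 (/): stack=[4,1] mem=[0,0,0,0]
After op 11 (pop): stack=[4] mem=[0,0,0,0]
After op 12 (STO M2): stack=[empty] mem=[0,0,4,0]
After op 13 (RCL M0): stack=[0] mem=[0,0,4,0]
After op 14 (STO M3): stack=[empty] mem=[0,0,4,0]
After op 15 (push 3): stack=[3] mem=[0,0,4,0]

Answer: 0 0 4 0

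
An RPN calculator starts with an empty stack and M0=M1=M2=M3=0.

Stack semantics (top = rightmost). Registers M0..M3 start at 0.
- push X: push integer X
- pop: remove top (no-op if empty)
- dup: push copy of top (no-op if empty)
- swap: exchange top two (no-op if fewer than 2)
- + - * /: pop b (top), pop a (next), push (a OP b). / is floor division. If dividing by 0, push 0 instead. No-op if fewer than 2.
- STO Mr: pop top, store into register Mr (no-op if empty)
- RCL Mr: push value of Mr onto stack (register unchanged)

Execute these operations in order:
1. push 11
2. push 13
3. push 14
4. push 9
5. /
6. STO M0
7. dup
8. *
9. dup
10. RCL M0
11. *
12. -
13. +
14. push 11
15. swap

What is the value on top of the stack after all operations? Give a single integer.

Answer: 11

Derivation:
After op 1 (push 11): stack=[11] mem=[0,0,0,0]
After op 2 (push 13): stack=[11,13] mem=[0,0,0,0]
After op 3 (push 14): stack=[11,13,14] mem=[0,0,0,0]
After op 4 (push 9): stack=[11,13,14,9] mem=[0,0,0,0]
After op 5 (/): stack=[11,13,1] mem=[0,0,0,0]
After op 6 (STO M0): stack=[11,13] mem=[1,0,0,0]
After op 7 (dup): stack=[11,13,13] mem=[1,0,0,0]
After op 8 (*): stack=[11,169] mem=[1,0,0,0]
After op 9 (dup): stack=[11,169,169] mem=[1,0,0,0]
After op 10 (RCL M0): stack=[11,169,169,1] mem=[1,0,0,0]
After op 11 (*): stack=[11,169,169] mem=[1,0,0,0]
After op 12 (-): stack=[11,0] mem=[1,0,0,0]
After op 13 (+): stack=[11] mem=[1,0,0,0]
After op 14 (push 11): stack=[11,11] mem=[1,0,0,0]
After op 15 (swap): stack=[11,11] mem=[1,0,0,0]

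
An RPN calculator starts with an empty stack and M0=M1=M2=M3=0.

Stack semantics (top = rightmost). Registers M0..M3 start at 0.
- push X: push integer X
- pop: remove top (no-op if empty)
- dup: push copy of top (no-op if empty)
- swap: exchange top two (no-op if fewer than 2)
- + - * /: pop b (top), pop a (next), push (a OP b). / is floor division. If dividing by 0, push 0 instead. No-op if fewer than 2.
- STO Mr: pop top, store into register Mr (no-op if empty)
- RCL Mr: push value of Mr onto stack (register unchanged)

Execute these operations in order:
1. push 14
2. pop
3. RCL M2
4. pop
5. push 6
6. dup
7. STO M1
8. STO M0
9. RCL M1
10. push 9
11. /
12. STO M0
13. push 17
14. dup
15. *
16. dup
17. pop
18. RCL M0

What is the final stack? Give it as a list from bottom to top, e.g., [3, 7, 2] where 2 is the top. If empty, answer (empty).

After op 1 (push 14): stack=[14] mem=[0,0,0,0]
After op 2 (pop): stack=[empty] mem=[0,0,0,0]
After op 3 (RCL M2): stack=[0] mem=[0,0,0,0]
After op 4 (pop): stack=[empty] mem=[0,0,0,0]
After op 5 (push 6): stack=[6] mem=[0,0,0,0]
After op 6 (dup): stack=[6,6] mem=[0,0,0,0]
After op 7 (STO M1): stack=[6] mem=[0,6,0,0]
After op 8 (STO M0): stack=[empty] mem=[6,6,0,0]
After op 9 (RCL M1): stack=[6] mem=[6,6,0,0]
After op 10 (push 9): stack=[6,9] mem=[6,6,0,0]
After op 11 (/): stack=[0] mem=[6,6,0,0]
After op 12 (STO M0): stack=[empty] mem=[0,6,0,0]
After op 13 (push 17): stack=[17] mem=[0,6,0,0]
After op 14 (dup): stack=[17,17] mem=[0,6,0,0]
After op 15 (*): stack=[289] mem=[0,6,0,0]
After op 16 (dup): stack=[289,289] mem=[0,6,0,0]
After op 17 (pop): stack=[289] mem=[0,6,0,0]
After op 18 (RCL M0): stack=[289,0] mem=[0,6,0,0]

Answer: [289, 0]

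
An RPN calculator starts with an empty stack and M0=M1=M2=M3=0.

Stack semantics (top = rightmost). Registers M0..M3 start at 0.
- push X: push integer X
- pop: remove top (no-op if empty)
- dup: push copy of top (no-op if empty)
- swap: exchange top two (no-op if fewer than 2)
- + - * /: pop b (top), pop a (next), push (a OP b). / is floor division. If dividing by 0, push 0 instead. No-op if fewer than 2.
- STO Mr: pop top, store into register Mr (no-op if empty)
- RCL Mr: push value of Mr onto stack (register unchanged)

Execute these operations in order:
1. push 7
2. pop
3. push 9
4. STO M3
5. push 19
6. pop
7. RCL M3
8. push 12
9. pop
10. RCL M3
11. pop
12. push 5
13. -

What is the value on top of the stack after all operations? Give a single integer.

After op 1 (push 7): stack=[7] mem=[0,0,0,0]
After op 2 (pop): stack=[empty] mem=[0,0,0,0]
After op 3 (push 9): stack=[9] mem=[0,0,0,0]
After op 4 (STO M3): stack=[empty] mem=[0,0,0,9]
After op 5 (push 19): stack=[19] mem=[0,0,0,9]
After op 6 (pop): stack=[empty] mem=[0,0,0,9]
After op 7 (RCL M3): stack=[9] mem=[0,0,0,9]
After op 8 (push 12): stack=[9,12] mem=[0,0,0,9]
After op 9 (pop): stack=[9] mem=[0,0,0,9]
After op 10 (RCL M3): stack=[9,9] mem=[0,0,0,9]
After op 11 (pop): stack=[9] mem=[0,0,0,9]
After op 12 (push 5): stack=[9,5] mem=[0,0,0,9]
After op 13 (-): stack=[4] mem=[0,0,0,9]

Answer: 4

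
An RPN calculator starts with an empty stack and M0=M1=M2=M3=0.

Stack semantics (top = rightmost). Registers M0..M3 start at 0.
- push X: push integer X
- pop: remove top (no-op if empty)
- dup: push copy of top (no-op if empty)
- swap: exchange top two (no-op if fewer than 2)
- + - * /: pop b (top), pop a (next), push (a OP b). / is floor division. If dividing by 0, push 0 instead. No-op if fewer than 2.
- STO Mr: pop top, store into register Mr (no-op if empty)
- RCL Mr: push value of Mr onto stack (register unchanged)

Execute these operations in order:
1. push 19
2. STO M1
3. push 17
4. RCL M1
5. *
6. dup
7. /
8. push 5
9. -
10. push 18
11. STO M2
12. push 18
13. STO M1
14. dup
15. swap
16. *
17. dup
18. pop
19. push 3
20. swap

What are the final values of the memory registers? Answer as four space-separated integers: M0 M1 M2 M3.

After op 1 (push 19): stack=[19] mem=[0,0,0,0]
After op 2 (STO M1): stack=[empty] mem=[0,19,0,0]
After op 3 (push 17): stack=[17] mem=[0,19,0,0]
After op 4 (RCL M1): stack=[17,19] mem=[0,19,0,0]
After op 5 (*): stack=[323] mem=[0,19,0,0]
After op 6 (dup): stack=[323,323] mem=[0,19,0,0]
After op 7 (/): stack=[1] mem=[0,19,0,0]
After op 8 (push 5): stack=[1,5] mem=[0,19,0,0]
After op 9 (-): stack=[-4] mem=[0,19,0,0]
After op 10 (push 18): stack=[-4,18] mem=[0,19,0,0]
After op 11 (STO M2): stack=[-4] mem=[0,19,18,0]
After op 12 (push 18): stack=[-4,18] mem=[0,19,18,0]
After op 13 (STO M1): stack=[-4] mem=[0,18,18,0]
After op 14 (dup): stack=[-4,-4] mem=[0,18,18,0]
After op 15 (swap): stack=[-4,-4] mem=[0,18,18,0]
After op 16 (*): stack=[16] mem=[0,18,18,0]
After op 17 (dup): stack=[16,16] mem=[0,18,18,0]
After op 18 (pop): stack=[16] mem=[0,18,18,0]
After op 19 (push 3): stack=[16,3] mem=[0,18,18,0]
After op 20 (swap): stack=[3,16] mem=[0,18,18,0]

Answer: 0 18 18 0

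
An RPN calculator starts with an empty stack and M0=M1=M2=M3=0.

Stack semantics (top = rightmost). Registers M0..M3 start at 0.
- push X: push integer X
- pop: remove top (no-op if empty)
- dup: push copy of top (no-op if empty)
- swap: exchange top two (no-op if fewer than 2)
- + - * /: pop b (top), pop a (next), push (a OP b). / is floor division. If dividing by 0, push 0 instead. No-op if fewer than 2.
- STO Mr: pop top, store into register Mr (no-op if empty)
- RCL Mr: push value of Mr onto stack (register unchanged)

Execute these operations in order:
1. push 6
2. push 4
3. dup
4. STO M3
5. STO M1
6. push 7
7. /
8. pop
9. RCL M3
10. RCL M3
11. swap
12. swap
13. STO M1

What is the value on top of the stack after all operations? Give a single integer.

Answer: 4

Derivation:
After op 1 (push 6): stack=[6] mem=[0,0,0,0]
After op 2 (push 4): stack=[6,4] mem=[0,0,0,0]
After op 3 (dup): stack=[6,4,4] mem=[0,0,0,0]
After op 4 (STO M3): stack=[6,4] mem=[0,0,0,4]
After op 5 (STO M1): stack=[6] mem=[0,4,0,4]
After op 6 (push 7): stack=[6,7] mem=[0,4,0,4]
After op 7 (/): stack=[0] mem=[0,4,0,4]
After op 8 (pop): stack=[empty] mem=[0,4,0,4]
After op 9 (RCL M3): stack=[4] mem=[0,4,0,4]
After op 10 (RCL M3): stack=[4,4] mem=[0,4,0,4]
After op 11 (swap): stack=[4,4] mem=[0,4,0,4]
After op 12 (swap): stack=[4,4] mem=[0,4,0,4]
After op 13 (STO M1): stack=[4] mem=[0,4,0,4]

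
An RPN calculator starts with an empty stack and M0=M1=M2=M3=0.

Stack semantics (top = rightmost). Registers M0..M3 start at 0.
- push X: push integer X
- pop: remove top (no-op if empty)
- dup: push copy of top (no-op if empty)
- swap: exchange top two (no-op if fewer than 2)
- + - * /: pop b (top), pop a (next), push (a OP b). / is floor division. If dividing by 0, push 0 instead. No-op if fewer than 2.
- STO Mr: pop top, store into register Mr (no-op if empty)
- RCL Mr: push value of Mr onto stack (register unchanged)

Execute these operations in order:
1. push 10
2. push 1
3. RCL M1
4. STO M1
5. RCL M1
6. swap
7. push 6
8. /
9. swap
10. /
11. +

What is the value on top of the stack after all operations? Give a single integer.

After op 1 (push 10): stack=[10] mem=[0,0,0,0]
After op 2 (push 1): stack=[10,1] mem=[0,0,0,0]
After op 3 (RCL M1): stack=[10,1,0] mem=[0,0,0,0]
After op 4 (STO M1): stack=[10,1] mem=[0,0,0,0]
After op 5 (RCL M1): stack=[10,1,0] mem=[0,0,0,0]
After op 6 (swap): stack=[10,0,1] mem=[0,0,0,0]
After op 7 (push 6): stack=[10,0,1,6] mem=[0,0,0,0]
After op 8 (/): stack=[10,0,0] mem=[0,0,0,0]
After op 9 (swap): stack=[10,0,0] mem=[0,0,0,0]
After op 10 (/): stack=[10,0] mem=[0,0,0,0]
After op 11 (+): stack=[10] mem=[0,0,0,0]

Answer: 10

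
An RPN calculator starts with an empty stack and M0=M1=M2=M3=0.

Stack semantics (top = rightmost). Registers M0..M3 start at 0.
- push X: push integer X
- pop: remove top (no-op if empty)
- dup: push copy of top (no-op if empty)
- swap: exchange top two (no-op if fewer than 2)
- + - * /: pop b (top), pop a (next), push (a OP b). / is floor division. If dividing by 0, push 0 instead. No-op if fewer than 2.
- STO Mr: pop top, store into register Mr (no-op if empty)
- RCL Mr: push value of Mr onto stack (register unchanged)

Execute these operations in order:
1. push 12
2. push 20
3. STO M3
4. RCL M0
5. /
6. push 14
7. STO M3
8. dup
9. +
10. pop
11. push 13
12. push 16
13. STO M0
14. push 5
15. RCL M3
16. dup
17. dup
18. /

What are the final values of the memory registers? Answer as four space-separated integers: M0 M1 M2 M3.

Answer: 16 0 0 14

Derivation:
After op 1 (push 12): stack=[12] mem=[0,0,0,0]
After op 2 (push 20): stack=[12,20] mem=[0,0,0,0]
After op 3 (STO M3): stack=[12] mem=[0,0,0,20]
After op 4 (RCL M0): stack=[12,0] mem=[0,0,0,20]
After op 5 (/): stack=[0] mem=[0,0,0,20]
After op 6 (push 14): stack=[0,14] mem=[0,0,0,20]
After op 7 (STO M3): stack=[0] mem=[0,0,0,14]
After op 8 (dup): stack=[0,0] mem=[0,0,0,14]
After op 9 (+): stack=[0] mem=[0,0,0,14]
After op 10 (pop): stack=[empty] mem=[0,0,0,14]
After op 11 (push 13): stack=[13] mem=[0,0,0,14]
After op 12 (push 16): stack=[13,16] mem=[0,0,0,14]
After op 13 (STO M0): stack=[13] mem=[16,0,0,14]
After op 14 (push 5): stack=[13,5] mem=[16,0,0,14]
After op 15 (RCL M3): stack=[13,5,14] mem=[16,0,0,14]
After op 16 (dup): stack=[13,5,14,14] mem=[16,0,0,14]
After op 17 (dup): stack=[13,5,14,14,14] mem=[16,0,0,14]
After op 18 (/): stack=[13,5,14,1] mem=[16,0,0,14]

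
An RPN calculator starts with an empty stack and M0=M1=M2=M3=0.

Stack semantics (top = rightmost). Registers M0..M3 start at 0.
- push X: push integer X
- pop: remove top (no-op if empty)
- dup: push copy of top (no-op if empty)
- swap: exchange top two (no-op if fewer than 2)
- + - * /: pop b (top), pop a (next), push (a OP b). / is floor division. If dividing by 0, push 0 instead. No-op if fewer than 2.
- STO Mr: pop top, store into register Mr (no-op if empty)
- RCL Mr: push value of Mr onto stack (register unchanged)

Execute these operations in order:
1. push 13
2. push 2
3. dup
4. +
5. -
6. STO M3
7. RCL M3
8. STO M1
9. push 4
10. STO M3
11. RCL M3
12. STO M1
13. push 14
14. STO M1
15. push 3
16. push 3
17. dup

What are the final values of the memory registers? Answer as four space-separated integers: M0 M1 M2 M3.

Answer: 0 14 0 4

Derivation:
After op 1 (push 13): stack=[13] mem=[0,0,0,0]
After op 2 (push 2): stack=[13,2] mem=[0,0,0,0]
After op 3 (dup): stack=[13,2,2] mem=[0,0,0,0]
After op 4 (+): stack=[13,4] mem=[0,0,0,0]
After op 5 (-): stack=[9] mem=[0,0,0,0]
After op 6 (STO M3): stack=[empty] mem=[0,0,0,9]
After op 7 (RCL M3): stack=[9] mem=[0,0,0,9]
After op 8 (STO M1): stack=[empty] mem=[0,9,0,9]
After op 9 (push 4): stack=[4] mem=[0,9,0,9]
After op 10 (STO M3): stack=[empty] mem=[0,9,0,4]
After op 11 (RCL M3): stack=[4] mem=[0,9,0,4]
After op 12 (STO M1): stack=[empty] mem=[0,4,0,4]
After op 13 (push 14): stack=[14] mem=[0,4,0,4]
After op 14 (STO M1): stack=[empty] mem=[0,14,0,4]
After op 15 (push 3): stack=[3] mem=[0,14,0,4]
After op 16 (push 3): stack=[3,3] mem=[0,14,0,4]
After op 17 (dup): stack=[3,3,3] mem=[0,14,0,4]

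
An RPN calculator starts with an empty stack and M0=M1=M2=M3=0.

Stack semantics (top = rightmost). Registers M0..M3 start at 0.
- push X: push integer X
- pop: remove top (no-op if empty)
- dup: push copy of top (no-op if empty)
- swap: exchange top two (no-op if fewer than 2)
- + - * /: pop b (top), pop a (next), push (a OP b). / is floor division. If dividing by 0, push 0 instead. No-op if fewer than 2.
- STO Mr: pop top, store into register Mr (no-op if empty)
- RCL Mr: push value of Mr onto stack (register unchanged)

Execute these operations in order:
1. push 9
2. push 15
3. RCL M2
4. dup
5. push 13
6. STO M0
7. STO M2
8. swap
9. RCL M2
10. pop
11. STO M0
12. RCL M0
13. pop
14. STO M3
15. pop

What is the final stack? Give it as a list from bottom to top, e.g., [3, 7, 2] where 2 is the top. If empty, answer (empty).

Answer: (empty)

Derivation:
After op 1 (push 9): stack=[9] mem=[0,0,0,0]
After op 2 (push 15): stack=[9,15] mem=[0,0,0,0]
After op 3 (RCL M2): stack=[9,15,0] mem=[0,0,0,0]
After op 4 (dup): stack=[9,15,0,0] mem=[0,0,0,0]
After op 5 (push 13): stack=[9,15,0,0,13] mem=[0,0,0,0]
After op 6 (STO M0): stack=[9,15,0,0] mem=[13,0,0,0]
After op 7 (STO M2): stack=[9,15,0] mem=[13,0,0,0]
After op 8 (swap): stack=[9,0,15] mem=[13,0,0,0]
After op 9 (RCL M2): stack=[9,0,15,0] mem=[13,0,0,0]
After op 10 (pop): stack=[9,0,15] mem=[13,0,0,0]
After op 11 (STO M0): stack=[9,0] mem=[15,0,0,0]
After op 12 (RCL M0): stack=[9,0,15] mem=[15,0,0,0]
After op 13 (pop): stack=[9,0] mem=[15,0,0,0]
After op 14 (STO M3): stack=[9] mem=[15,0,0,0]
After op 15 (pop): stack=[empty] mem=[15,0,0,0]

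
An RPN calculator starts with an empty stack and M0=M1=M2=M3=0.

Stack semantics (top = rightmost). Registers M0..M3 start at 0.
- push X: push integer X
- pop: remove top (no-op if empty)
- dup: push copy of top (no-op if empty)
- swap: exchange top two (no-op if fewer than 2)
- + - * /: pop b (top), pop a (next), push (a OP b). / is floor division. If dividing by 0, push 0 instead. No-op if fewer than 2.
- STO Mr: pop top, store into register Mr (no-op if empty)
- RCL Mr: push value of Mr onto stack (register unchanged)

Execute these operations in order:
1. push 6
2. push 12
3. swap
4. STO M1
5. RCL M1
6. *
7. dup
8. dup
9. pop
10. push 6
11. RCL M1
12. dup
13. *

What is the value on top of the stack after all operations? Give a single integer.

After op 1 (push 6): stack=[6] mem=[0,0,0,0]
After op 2 (push 12): stack=[6,12] mem=[0,0,0,0]
After op 3 (swap): stack=[12,6] mem=[0,0,0,0]
After op 4 (STO M1): stack=[12] mem=[0,6,0,0]
After op 5 (RCL M1): stack=[12,6] mem=[0,6,0,0]
After op 6 (*): stack=[72] mem=[0,6,0,0]
After op 7 (dup): stack=[72,72] mem=[0,6,0,0]
After op 8 (dup): stack=[72,72,72] mem=[0,6,0,0]
After op 9 (pop): stack=[72,72] mem=[0,6,0,0]
After op 10 (push 6): stack=[72,72,6] mem=[0,6,0,0]
After op 11 (RCL M1): stack=[72,72,6,6] mem=[0,6,0,0]
After op 12 (dup): stack=[72,72,6,6,6] mem=[0,6,0,0]
After op 13 (*): stack=[72,72,6,36] mem=[0,6,0,0]

Answer: 36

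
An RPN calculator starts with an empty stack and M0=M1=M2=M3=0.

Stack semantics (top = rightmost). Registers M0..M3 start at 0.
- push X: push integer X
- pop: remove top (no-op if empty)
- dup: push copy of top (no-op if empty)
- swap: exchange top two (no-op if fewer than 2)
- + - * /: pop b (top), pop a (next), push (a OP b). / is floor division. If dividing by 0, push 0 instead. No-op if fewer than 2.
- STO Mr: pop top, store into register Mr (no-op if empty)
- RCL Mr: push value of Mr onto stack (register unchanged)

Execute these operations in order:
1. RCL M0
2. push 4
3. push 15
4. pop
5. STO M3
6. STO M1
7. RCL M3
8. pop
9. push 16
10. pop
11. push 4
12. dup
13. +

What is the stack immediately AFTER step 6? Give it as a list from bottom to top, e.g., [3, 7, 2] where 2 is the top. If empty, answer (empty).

After op 1 (RCL M0): stack=[0] mem=[0,0,0,0]
After op 2 (push 4): stack=[0,4] mem=[0,0,0,0]
After op 3 (push 15): stack=[0,4,15] mem=[0,0,0,0]
After op 4 (pop): stack=[0,4] mem=[0,0,0,0]
After op 5 (STO M3): stack=[0] mem=[0,0,0,4]
After op 6 (STO M1): stack=[empty] mem=[0,0,0,4]

(empty)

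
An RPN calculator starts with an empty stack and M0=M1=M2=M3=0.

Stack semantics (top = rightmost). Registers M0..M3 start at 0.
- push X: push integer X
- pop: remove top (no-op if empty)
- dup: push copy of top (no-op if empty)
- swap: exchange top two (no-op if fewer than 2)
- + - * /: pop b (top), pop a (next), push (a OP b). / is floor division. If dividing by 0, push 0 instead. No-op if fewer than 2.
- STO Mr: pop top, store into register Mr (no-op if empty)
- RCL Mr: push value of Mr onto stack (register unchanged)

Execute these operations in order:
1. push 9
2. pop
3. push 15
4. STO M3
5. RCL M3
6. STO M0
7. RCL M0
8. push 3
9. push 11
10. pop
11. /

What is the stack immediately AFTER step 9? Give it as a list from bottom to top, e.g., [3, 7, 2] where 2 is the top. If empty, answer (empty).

After op 1 (push 9): stack=[9] mem=[0,0,0,0]
After op 2 (pop): stack=[empty] mem=[0,0,0,0]
After op 3 (push 15): stack=[15] mem=[0,0,0,0]
After op 4 (STO M3): stack=[empty] mem=[0,0,0,15]
After op 5 (RCL M3): stack=[15] mem=[0,0,0,15]
After op 6 (STO M0): stack=[empty] mem=[15,0,0,15]
After op 7 (RCL M0): stack=[15] mem=[15,0,0,15]
After op 8 (push 3): stack=[15,3] mem=[15,0,0,15]
After op 9 (push 11): stack=[15,3,11] mem=[15,0,0,15]

[15, 3, 11]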